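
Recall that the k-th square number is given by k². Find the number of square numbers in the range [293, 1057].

15

The n-th square number is n².
Smallest index with value ≥ 293: n = 18 (giving 324).
Largest index with value ≤ 1057: n = 32 (giving 1024).
Indices 18 through 32: 15 terms.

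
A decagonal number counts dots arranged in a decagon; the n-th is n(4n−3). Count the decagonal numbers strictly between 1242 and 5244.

18

The n-th decagonal number is n(4n−3).
Smallest index with value > 1242: n = 19 (giving 1387).
Largest index with value < 5244: n = 36 (giving 5076).
Indices 19 through 36: 18 terms.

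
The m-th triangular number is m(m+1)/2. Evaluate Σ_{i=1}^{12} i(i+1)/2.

364

Σ i(i+1)/2 = (Σi² + Σi) / 2 over i = 1..12.
Σi = 78 and Σi² = 650.
(1·650 + 1·78) / 2 = 728/2 = 364.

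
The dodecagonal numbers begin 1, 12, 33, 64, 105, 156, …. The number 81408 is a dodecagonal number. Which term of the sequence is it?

Set n(5n−4) = 81408, giving 5n² − 4n − 81408 = 0.
The discriminant is 16 + 20·81408 = 1628176, and √1628176 = 1276.
So n = (4 + 1276) / 10 = 1280/10 = 128.
Check: 128·(5·128 − 4) = 81408. ✓

128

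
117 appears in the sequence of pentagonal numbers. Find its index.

9

Set n(3n−1)/2 = 117, giving 3n² − n − 234 = 0.
So n = (1 + 53) / 6 = 54/6 = 9.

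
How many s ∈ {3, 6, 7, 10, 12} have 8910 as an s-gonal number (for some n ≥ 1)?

s = 3: P(3, 132) = 8778 and P(3, 133) = 8911; 8910 is not s-gonal.
s = 6: P(6, 66) = 8646 and P(6, 67) = 8911; 8910 is not s-gonal.
s = 7: P(7, 60) = 8910. ✓
s = 10: P(10, 47) = 8695 and P(10, 48) = 9072; 8910 is not s-gonal.
s = 12: P(12, 42) = 8652 and P(12, 43) = 9073; 8910 is not s-gonal.
Hits: s ∈ {7} → 1.

1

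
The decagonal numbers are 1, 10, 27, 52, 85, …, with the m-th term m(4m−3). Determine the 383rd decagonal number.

The 383rd decagonal number is n(4n−3) with n = 383.
383·(4·383 − 3) = 383·1529 = 585607.

585607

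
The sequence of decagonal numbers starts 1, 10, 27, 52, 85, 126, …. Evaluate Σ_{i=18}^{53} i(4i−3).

Σ i(4i−3) = 4Σi² − 3Σi over i = 18..53.
Σi = 1431 − 153 = 1278 and Σi² = 51039 − 1785 = 49254.
4·49254 − 3·1278 = 193182.

193182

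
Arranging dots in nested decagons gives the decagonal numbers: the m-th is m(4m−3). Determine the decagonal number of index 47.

The 47th decagonal number is n(4n−3) with n = 47.
47·(4·47 − 3) = 47·185 = 8695.

8695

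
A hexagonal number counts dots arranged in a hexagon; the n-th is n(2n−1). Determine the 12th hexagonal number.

The 12th hexagonal number is n(2n−1) with n = 12.
12·(2·12 − 1) = 12·23 = 276.

276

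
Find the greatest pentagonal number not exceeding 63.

Solve n(3n−1)/2 ≤ 63 for integer n.
n = 6 gives 51 ≤ 63, while n = 7 gives 70 > 63; so the answer is 51.

51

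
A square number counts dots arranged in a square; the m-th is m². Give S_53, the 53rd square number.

2809

53² = 2809.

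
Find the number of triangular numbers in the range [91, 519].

The n-th triangular number is n(n+1)/2.
Smallest index with value ≥ 91: n = 13 (giving 91).
Largest index with value ≤ 519: n = 31 (giving 496).
Indices 13 through 31: 19 terms.

19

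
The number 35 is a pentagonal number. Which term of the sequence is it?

Set n(3n−1)/2 = 35, giving 3n² − n − 70 = 0.
The discriminant is 1 + 24·35 = 841, and √841 = 29.
So n = (1 + 29) / 6 = 30/6 = 5.
Check: 5·(3·5 − 1)/2 = 35. ✓

5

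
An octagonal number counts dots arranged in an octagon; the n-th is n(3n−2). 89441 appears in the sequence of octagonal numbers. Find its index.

173

Set n(3n−2) = 89441, giving 3n² − 2n − 89441 = 0.
The discriminant is 4 + 12·89441 = 1073296, and √1073296 = 1036.
So n = (2 + 1036) / 6 = 1038/6 = 173.
Check: 173·(3·173 − 2) = 89441. ✓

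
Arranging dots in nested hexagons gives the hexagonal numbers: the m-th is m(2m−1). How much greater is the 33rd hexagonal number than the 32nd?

Consecutive hexagonal numbers differ by 4n − 3: here 4·33 − 3 = 129.

129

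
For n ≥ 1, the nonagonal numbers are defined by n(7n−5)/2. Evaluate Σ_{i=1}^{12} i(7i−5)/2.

2080

Σ i(7i−5)/2 = (7Σi² − 5Σi) / 2 over i = 1..12.
Σi = 78 and Σi² = 650.
(7·650 − 5·78) / 2 = 4160/2 = 2080.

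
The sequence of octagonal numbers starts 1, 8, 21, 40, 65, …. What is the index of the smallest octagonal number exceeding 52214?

Solve n(3n−2) > 52214 for integer n.
The largest n with value ≤ 52214 is 132 (since 52008 ≤ 52214 < 52801), so the first above is n = 133, value 52801.

133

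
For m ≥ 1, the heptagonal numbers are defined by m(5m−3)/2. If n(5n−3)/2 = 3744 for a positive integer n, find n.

Set n(5n−3)/2 = 3744, giving 5n² − 3n − 7488 = 0.
So n = (3 + 387) / 10 = 390/10 = 39.
Check: 39·(5·39 − 3)/2 = 3744. ✓

39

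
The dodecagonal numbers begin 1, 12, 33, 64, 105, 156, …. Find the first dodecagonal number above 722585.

724281

Solve n(5n−4) > 722585 for integer n.
The largest n with value ≤ 722585 is 380 (since 720480 ≤ 722585 < 724281), so the first above is n = 381, value 724281.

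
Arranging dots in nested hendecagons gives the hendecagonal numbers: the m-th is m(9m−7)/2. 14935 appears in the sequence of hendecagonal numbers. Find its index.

Set n(9n−7)/2 = 14935, giving 9n² − 7n − 29870 = 0.
The discriminant is 49 + 72·14935 = 1075369, and √1075369 = 1037.
So n = (7 + 1037) / 18 = 1044/18 = 58.

58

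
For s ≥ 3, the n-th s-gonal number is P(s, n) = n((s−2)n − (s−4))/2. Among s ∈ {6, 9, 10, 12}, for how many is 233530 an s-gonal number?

s = 6: P(6, 341) = 232221 and P(6, 342) = 233586; 233530 is not s-gonal.
s = 9: P(9, 258) = 232329 and P(9, 259) = 234136; 233530 is not s-gonal.
s = 10: P(10, 242) = 233530. ✓
s = 12: P(12, 216) = 232416 and P(12, 217) = 234577; 233530 is not s-gonal.
Hits: s ∈ {10} → 1.

1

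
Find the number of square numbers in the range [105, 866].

19

The n-th square number is n².
Smallest index with value ≥ 105: n = 11 (giving 121).
Largest index with value ≤ 866: n = 29 (giving 841).
Indices 11 through 29: 19 terms.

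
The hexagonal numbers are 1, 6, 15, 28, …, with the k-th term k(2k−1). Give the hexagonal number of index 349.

243253

The 349th hexagonal number is n(2n−1) with n = 349.
349·(2·349 − 1) = 349·697 = 243253.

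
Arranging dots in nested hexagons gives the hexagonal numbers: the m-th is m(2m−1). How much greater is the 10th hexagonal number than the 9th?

Consecutive hexagonal numbers differ by 4n − 3: here 4·10 − 3 = 37.

37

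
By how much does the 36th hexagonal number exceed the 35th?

141

Consecutive hexagonal numbers differ by 4n − 3: here 4·36 − 3 = 141.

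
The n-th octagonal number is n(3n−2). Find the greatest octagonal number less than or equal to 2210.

Solve n(3n−2) ≤ 2210 for integer n.
n = 27 gives 2133 ≤ 2210, while n = 28 gives 2296 > 2210; so the answer is 2133.

2133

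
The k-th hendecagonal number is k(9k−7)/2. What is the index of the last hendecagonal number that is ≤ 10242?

Solve n(9n−7)/2 ≤ 10242 for integer n.
n = 48 gives 10200 ≤ 10242, while n = 49 gives 10633 > 10242; so the answer is index 48.

48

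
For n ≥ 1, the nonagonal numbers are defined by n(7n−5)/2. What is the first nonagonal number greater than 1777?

1794

Solve n(7n−5)/2 > 1777 for integer n.
The largest n with value ≤ 1777 is 22 (since 1639 ≤ 1777 < 1794), so the first above is n = 23, value 1794.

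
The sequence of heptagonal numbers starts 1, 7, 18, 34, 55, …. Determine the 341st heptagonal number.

290191

The 341st heptagonal number is n(5n−3)/2 with n = 341.
341·(5·341 − 3)/2 = 341·1702/2 = 341·851 = 290191.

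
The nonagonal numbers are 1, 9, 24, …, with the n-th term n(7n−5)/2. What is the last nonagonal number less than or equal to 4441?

4200

Solve n(7n−5)/2 ≤ 4441 for integer n.
n = 35 gives 4200 ≤ 4441, while n = 36 gives 4446 > 4441; so the answer is 4200.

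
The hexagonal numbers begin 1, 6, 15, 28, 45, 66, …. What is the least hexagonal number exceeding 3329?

3486

Solve n(2n−1) > 3329 for integer n.
The largest n with value ≤ 3329 is 41 (since 3321 ≤ 3329 < 3486), so the first above is n = 42, value 3486.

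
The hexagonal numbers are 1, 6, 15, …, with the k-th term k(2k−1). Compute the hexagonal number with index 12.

276

The 12th hexagonal number is n(2n−1) with n = 12.
12·(2·12 − 1) = 12·23 = 276.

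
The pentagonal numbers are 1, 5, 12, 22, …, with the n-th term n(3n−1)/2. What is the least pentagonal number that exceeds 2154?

Solve n(3n−1)/2 > 2154 for integer n.
The largest n with value ≤ 2154 is 38 (since 2147 ≤ 2154 < 2262), so the first above is n = 39, value 2262.

2262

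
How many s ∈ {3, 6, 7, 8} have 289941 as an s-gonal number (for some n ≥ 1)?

s = 3: P(3, 761) = 289941. ✓
s = 6: P(6, 381) = 289941. ✓
s = 7: P(7, 340) = 288490 and P(7, 341) = 290191; 289941 is not s-gonal.
s = 8: P(8, 311) = 289541 and P(8, 312) = 291408; 289941 is not s-gonal.
Hits: s ∈ {3, 6} → 2.

2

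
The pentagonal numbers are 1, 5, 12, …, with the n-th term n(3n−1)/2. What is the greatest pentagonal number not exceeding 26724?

26467

Solve n(3n−1)/2 ≤ 26724 for integer n.
n = 133 gives 26467 ≤ 26724, while n = 134 gives 26867 > 26724; so the answer is 26467.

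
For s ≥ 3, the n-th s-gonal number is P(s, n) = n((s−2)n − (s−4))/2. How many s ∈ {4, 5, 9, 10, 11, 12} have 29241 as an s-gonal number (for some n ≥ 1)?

s = 4: P(4, 171) = 29241. ✓
s = 5: P(5, 139) = 28912 and P(5, 140) = 29330; 29241 is not s-gonal.
s = 9: P(9, 91) = 28756 and P(9, 92) = 29394; 29241 is not s-gonal.
s = 10: P(10, 85) = 28645 and P(10, 86) = 29326; 29241 is not s-gonal.
s = 11: P(11, 81) = 29241. ✓
s = 12: P(12, 76) = 28576 and P(12, 77) = 29337; 29241 is not s-gonal.
Hits: s ∈ {4, 11} → 2.

2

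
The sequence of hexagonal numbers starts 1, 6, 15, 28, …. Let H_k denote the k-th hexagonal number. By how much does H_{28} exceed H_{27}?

Consecutive hexagonal numbers differ by 4n − 3: here 4·28 − 3 = 109.

109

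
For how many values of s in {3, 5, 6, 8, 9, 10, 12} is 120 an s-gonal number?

2

s = 3: P(3, 15) = 120. ✓
s = 5: P(5, 9) = 117 and P(5, 10) = 145; 120 is not s-gonal.
s = 6: P(6, 8) = 120. ✓
s = 8: P(8, 6) = 96 and P(8, 7) = 133; 120 is not s-gonal.
s = 9: P(9, 6) = 111 and P(9, 7) = 154; 120 is not s-gonal.
s = 10: P(10, 5) = 85 and P(10, 6) = 126; 120 is not s-gonal.
s = 12: P(12, 5) = 105 and P(12, 6) = 156; 120 is not s-gonal.
Hits: s ∈ {3, 6} → 2.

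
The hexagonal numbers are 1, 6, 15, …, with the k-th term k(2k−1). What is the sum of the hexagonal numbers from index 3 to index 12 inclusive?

1215

Σ i(2i−1) = 2Σi² − Σi over i = 3..12.
Σi = 78 − 3 = 75 and Σi² = 650 − 5 = 645.
2·645 − 1·75 = 1215.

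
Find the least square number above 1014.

1024

Solve n² > 1014 for integer n.
The largest n with value ≤ 1014 is 31 (since 961 ≤ 1014 < 1024), so the first above is n = 32, value 1024.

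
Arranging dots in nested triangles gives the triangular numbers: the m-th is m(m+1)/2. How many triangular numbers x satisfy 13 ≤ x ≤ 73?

7

The n-th triangular number is n(n+1)/2.
Smallest index with value ≥ 13: n = 5 (giving 15).
Largest index with value ≤ 73: n = 11 (giving 66).
Indices 5 through 11: 7 terms.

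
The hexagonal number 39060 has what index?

Set n(2n−1) = 39060, giving 2n² − n − 39060 = 0.
The discriminant is 1 + 8·39060 = 312481, and √312481 = 559.
So n = (1 + 559) / 4 = 560/4 = 140.
Check: 140·(2·140 − 1) = 39060. ✓

140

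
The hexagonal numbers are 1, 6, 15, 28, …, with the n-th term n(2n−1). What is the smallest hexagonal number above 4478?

4560

Solve n(2n−1) > 4478 for integer n.
The largest n with value ≤ 4478 is 47 (since 4371 ≤ 4478 < 4560), so the first above is n = 48, value 4560.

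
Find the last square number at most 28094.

Solve n² ≤ 28094 for integer n.
n = 167 gives 27889 ≤ 28094, while n = 168 gives 28224 > 28094; so the answer is 27889.

27889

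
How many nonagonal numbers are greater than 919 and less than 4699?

20

The n-th nonagonal number is n(7n−5)/2.
Smallest index with value > 919: n = 17 (giving 969).
Largest index with value < 4699: n = 36 (giving 4446).
Indices 17 through 36: 20 terms.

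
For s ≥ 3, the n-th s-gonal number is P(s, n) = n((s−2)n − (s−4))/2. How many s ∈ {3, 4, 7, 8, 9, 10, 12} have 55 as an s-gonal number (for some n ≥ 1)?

s = 3: P(3, 10) = 55. ✓
s = 4: P(4, 7) = 49 and P(4, 8) = 64; 55 is not s-gonal.
s = 7: P(7, 5) = 55. ✓
s = 8: P(8, 4) = 40 and P(8, 5) = 65; 55 is not s-gonal.
s = 9: P(9, 4) = 46 and P(9, 5) = 75; 55 is not s-gonal.
s = 10: P(10, 4) = 52 and P(10, 5) = 85; 55 is not s-gonal.
s = 12: P(12, 3) = 33 and P(12, 4) = 64; 55 is not s-gonal.
Hits: s ∈ {3, 7} → 2.

2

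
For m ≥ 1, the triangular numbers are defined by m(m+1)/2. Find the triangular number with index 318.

50721

318·319/2 = 101442/2 = 50721.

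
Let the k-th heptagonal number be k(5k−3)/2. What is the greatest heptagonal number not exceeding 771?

Solve n(5n−3)/2 ≤ 771 for integer n.
n = 17 gives 697 ≤ 771, while n = 18 gives 783 > 771; so the answer is 697.

697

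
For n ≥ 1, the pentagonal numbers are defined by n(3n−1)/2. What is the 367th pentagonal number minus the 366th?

Consecutive pentagonal numbers differ by 3n − 2: here 3·367 − 2 = 1099.

1099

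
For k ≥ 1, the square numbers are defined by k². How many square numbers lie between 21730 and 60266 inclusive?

98

The n-th square number is n².
Smallest index with value ≥ 21730: n = 148 (giving 21904).
Largest index with value ≤ 60266: n = 245 (giving 60025).
Indices 148 through 245: 98 terms.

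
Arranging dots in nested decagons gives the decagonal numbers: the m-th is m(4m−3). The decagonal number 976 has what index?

Set n(4n−3) = 976, giving 4n² − 3n − 976 = 0.
The discriminant is 9 + 16·976 = 15625, and √15625 = 125.
So n = (3 + 125) / 8 = 128/8 = 16.
Check: 16·(4·16 − 3) = 976. ✓

16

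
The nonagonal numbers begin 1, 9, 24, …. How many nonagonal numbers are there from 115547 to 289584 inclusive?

The n-th nonagonal number is n(7n−5)/2.
Smallest index with value ≥ 115547: n = 183 (giving 116754).
Largest index with value ≤ 289584: n = 288 (giving 289584).
Indices 183 through 288: 106 terms.

106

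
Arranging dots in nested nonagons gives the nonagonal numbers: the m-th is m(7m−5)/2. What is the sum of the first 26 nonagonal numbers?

Σ i(7i−5)/2 = (7Σi² − 5Σi) / 2 over i = 1..26.
Σi = 351 and Σi² = 6201.
(7·6201 − 5·351) / 2 = 41652/2 = 20826.

20826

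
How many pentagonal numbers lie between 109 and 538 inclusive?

The n-th pentagonal number is n(3n−1)/2.
Smallest index with value ≥ 109: n = 9 (giving 117).
Largest index with value ≤ 538: n = 19 (giving 532).
Indices 9 through 19: 11 terms.

11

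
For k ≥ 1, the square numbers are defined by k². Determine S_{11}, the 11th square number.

121

The 11th square number is n² with n = 11.
11² = 121.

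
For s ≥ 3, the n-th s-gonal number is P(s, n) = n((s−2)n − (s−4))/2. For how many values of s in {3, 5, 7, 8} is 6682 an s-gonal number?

1

s = 3: P(3, 115) = 6670 and P(3, 116) = 6786; 6682 is not s-gonal.
s = 5: P(5, 66) = 6501 and P(5, 67) = 6700; 6682 is not s-gonal.
s = 7: P(7, 52) = 6682. ✓
s = 8: P(8, 47) = 6533 and P(8, 48) = 6816; 6682 is not s-gonal.
Hits: s ∈ {7} → 1.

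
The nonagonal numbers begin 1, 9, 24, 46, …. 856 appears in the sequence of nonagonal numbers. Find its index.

Set n(7n−5)/2 = 856, giving 7n² − 5n − 1712 = 0.
The discriminant is 25 + 56·856 = 47961, and √47961 = 219.
So n = (5 + 219) / 14 = 224/14 = 16.

16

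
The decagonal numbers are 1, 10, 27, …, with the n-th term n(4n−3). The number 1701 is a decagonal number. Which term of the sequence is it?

Set n(4n−3) = 1701, giving 4n² − 3n − 1701 = 0.
So n = (3 + 165) / 8 = 168/8 = 21.

21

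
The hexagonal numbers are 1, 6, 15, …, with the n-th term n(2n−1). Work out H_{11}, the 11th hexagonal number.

231

The 11th hexagonal number is n(2n−1) with n = 11.
11·(2·11 − 1) = 11·21 = 231.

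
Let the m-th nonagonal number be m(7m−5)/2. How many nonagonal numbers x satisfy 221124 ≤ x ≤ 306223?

45

The n-th nonagonal number is n(7n−5)/2.
Smallest index with value ≥ 221124: n = 252 (giving 221634).
Largest index with value ≤ 306223: n = 296 (giving 305916).
Indices 252 through 296: 45 terms.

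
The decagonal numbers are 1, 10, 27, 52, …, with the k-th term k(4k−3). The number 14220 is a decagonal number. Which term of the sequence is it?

Set n(4n−3) = 14220, giving 4n² − 3n − 14220 = 0.
The discriminant is 9 + 16·14220 = 227529, and √227529 = 477.
So n = (3 + 477) / 8 = 480/8 = 60.
Check: 60·(4·60 − 3) = 14220. ✓

60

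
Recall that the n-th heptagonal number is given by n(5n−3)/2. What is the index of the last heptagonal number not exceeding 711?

17

Solve n(5n−3)/2 ≤ 711 for integer n.
n = 17 gives 697 ≤ 711, while n = 18 gives 783 > 711; so the answer is index 17.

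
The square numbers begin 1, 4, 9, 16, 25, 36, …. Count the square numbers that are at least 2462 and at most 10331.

52

The n-th square number is n².
Smallest index with value ≥ 2462: n = 50 (giving 2500).
Largest index with value ≤ 10331: n = 101 (giving 10201).
Indices 50 through 101: 52 terms.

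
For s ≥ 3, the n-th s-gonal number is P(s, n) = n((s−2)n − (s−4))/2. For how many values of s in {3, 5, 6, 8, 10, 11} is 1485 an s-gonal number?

1

s = 3: P(3, 54) = 1485. ✓
s = 5: P(5, 31) = 1426 and P(5, 32) = 1520; 1485 is not s-gonal.
s = 6: P(6, 27) = 1431 and P(6, 28) = 1540; 1485 is not s-gonal.
s = 8: P(8, 22) = 1408 and P(8, 23) = 1541; 1485 is not s-gonal.
s = 10: P(10, 19) = 1387 and P(10, 20) = 1540; 1485 is not s-gonal.
s = 11: P(11, 18) = 1395 and P(11, 19) = 1558; 1485 is not s-gonal.
Hits: s ∈ {3} → 1.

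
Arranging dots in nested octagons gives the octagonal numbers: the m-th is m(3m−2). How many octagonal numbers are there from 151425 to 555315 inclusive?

The n-th octagonal number is n(3n−2).
Smallest index with value ≥ 151425: n = 225 (giving 151425).
Largest index with value ≤ 555315: n = 430 (giving 553840).
Indices 225 through 430: 206 terms.

206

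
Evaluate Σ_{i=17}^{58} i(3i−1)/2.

97062

Σ i(3i−1)/2 = (3Σi² − Σi) / 2 over i = 17..58.
Σi = 1711 − 136 = 1575 and Σi² = 66729 − 1496 = 65233.
(3·65233 − 1·1575) / 2 = 194124/2 = 97062.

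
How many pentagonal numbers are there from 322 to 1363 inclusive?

16

The n-th pentagonal number is n(3n−1)/2.
Smallest index with value ≥ 322: n = 15 (giving 330).
Largest index with value ≤ 1363: n = 30 (giving 1335).
Indices 15 through 30: 16 terms.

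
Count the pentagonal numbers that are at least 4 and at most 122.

8

The n-th pentagonal number is n(3n−1)/2.
Smallest index with value ≥ 4: n = 2 (giving 5).
Largest index with value ≤ 122: n = 9 (giving 117).
Indices 2 through 9: 8 terms.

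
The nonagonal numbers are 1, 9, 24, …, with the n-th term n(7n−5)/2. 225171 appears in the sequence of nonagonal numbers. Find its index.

254

Set n(7n−5)/2 = 225171, giving 7n² − 5n − 450342 = 0.
The discriminant is 25 + 56·225171 = 12609601, and √12609601 = 3551.
So n = (5 + 3551) / 14 = 3556/14 = 254.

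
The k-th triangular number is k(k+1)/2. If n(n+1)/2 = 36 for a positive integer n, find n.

8

Set n(n+1)/2 = 36, giving n² + n − 72 = 0.
So n = (-1 + 17) / 2 = 16/2 = 8.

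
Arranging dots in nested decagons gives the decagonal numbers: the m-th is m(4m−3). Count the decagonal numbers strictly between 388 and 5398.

The n-th decagonal number is n(4n−3).
Smallest index with value > 388: n = 11 (giving 451).
Largest index with value < 5398: n = 37 (giving 5365).
Indices 11 through 37: 27 terms.

27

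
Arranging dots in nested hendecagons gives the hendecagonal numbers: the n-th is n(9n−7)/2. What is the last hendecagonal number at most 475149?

474175

Solve n(9n−7)/2 ≤ 475149 for integer n.
n = 325 gives 474175 ≤ 475149, while n = 326 gives 477101 > 475149; so the answer is 474175.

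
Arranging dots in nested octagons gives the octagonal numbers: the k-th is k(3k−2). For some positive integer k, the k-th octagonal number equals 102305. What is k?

185

Set n(3n−2) = 102305, giving 3n² − 2n − 102305 = 0.
So n = (2 + 1108) / 6 = 1110/6 = 185.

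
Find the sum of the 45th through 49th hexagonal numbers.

Σ i(2i−1) = 2Σi² − Σi over i = 45..49.
Σi = 1225 − 990 = 235 and Σi² = 40425 − 29370 = 11055.
2·11055 − 1·235 = 21875.

21875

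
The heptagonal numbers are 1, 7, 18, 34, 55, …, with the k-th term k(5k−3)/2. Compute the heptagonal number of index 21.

The 21st heptagonal number is n(5n−3)/2 with n = 21.
21·(5·21 − 3)/2 = 21·102/2 = 21·51 = 1071.

1071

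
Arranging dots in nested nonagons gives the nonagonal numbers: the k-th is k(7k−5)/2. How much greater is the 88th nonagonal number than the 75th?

7384

88·(7·88 − 5)/2 = 26884 and 75·(7·75 − 5)/2 = 19500.
Difference: 26884 − 19500 = 7384.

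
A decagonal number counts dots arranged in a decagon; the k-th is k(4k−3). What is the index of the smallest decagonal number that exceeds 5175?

Solve n(4n−3) > 5175 for integer n.
The largest n with value ≤ 5175 is 36 (since 5076 ≤ 5175 < 5365), so the first above is n = 37, value 5365.

37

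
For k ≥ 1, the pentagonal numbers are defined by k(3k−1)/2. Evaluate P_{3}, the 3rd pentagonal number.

12

The 3rd pentagonal number is n(3n−1)/2 with n = 3.
3·(3·3 − 1)/2 = 3·8/2 = 3·4 = 12.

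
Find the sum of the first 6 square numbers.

91

Σ_{i=1}^{6} i² = 6·7·13/6 = 91.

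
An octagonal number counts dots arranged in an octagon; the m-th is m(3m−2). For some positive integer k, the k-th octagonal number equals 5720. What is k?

44

Set n(3n−2) = 5720, giving 3n² − 2n − 5720 = 0.
The discriminant is 4 + 12·5720 = 68644, and √68644 = 262.
So n = (2 + 262) / 6 = 264/6 = 44.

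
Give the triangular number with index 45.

1035

The 45th triangular number is n(n+1)/2 with n = 45.
45·46/2 = 2070/2 = 1035.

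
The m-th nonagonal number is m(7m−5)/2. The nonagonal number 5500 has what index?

Set n(7n−5)/2 = 5500, giving 7n² − 5n − 11000 = 0.
So n = (5 + 555) / 14 = 560/14 = 40.
Check: 40·(7·40 − 5)/2 = 5500. ✓

40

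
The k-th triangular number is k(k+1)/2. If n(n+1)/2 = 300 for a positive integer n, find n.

Set n(n+1)/2 = 300, giving n² + n − 600 = 0.
The discriminant is 1 + 8·300 = 2401, and √2401 = 49.
So n = (-1 + 49) / 2 = 48/2 = 24.

24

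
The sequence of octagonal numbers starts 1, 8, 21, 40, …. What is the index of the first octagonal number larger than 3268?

34

Solve n(3n−2) > 3268 for integer n.
The largest n with value ≤ 3268 is 33 (since 3201 ≤ 3268 < 3400), so the first above is n = 34, value 3400.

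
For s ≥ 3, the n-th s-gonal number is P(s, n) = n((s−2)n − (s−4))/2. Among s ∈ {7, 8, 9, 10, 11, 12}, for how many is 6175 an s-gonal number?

s = 7: P(7, 50) = 6175. ✓
s = 8: P(8, 45) = 5985 and P(8, 46) = 6256; 6175 is not s-gonal.
s = 9: P(9, 42) = 6069 and P(9, 43) = 6364; 6175 is not s-gonal.
s = 10: P(10, 39) = 5967 and P(10, 40) = 6280; 6175 is not s-gonal.
s = 11: P(11, 37) = 6031 and P(11, 38) = 6365; 6175 is not s-gonal.
s = 12: P(12, 35) = 5985 and P(12, 36) = 6336; 6175 is not s-gonal.
Hits: s ∈ {7} → 1.

1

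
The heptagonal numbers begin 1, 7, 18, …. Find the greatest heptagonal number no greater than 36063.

Solve n(5n−3)/2 ≤ 36063 for integer n.
n = 120 gives 35820 ≤ 36063, while n = 121 gives 36421 > 36063; so the answer is 35820.

35820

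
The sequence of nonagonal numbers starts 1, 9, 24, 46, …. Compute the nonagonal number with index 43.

The 43rd nonagonal number is n(7n−5)/2 with n = 43.
43·(7·43 − 5)/2 = 43·296/2 = 43·148 = 6364.

6364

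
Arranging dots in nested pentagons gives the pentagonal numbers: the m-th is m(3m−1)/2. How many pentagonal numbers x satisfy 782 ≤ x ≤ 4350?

The n-th pentagonal number is n(3n−1)/2.
Smallest index with value ≥ 782: n = 23 (giving 782).
Largest index with value ≤ 4350: n = 54 (giving 4347).
Indices 23 through 54: 32 terms.

32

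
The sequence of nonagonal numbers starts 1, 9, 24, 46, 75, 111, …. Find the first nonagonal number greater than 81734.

82621

Solve n(7n−5)/2 > 81734 for integer n.
The largest n with value ≤ 81734 is 153 (since 81549 ≤ 81734 < 82621), so the first above is n = 154, value 82621.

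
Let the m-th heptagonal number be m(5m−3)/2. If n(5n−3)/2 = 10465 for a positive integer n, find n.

65

Set n(5n−3)/2 = 10465, giving 5n² − 3n − 20930 = 0.
So n = (3 + 647) / 10 = 650/10 = 65.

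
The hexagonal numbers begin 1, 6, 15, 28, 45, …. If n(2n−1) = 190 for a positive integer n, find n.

Set n(2n−1) = 190, giving 2n² − n − 190 = 0.
The discriminant is 1 + 8·190 = 1521, and √1521 = 39.
So n = (1 + 39) / 4 = 40/4 = 10.
Check: 10·(2·10 − 1) = 190. ✓

10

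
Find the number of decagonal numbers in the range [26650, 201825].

144

The n-th decagonal number is n(4n−3).
Smallest index with value ≥ 26650: n = 82 (giving 26650).
Largest index with value ≤ 201825: n = 225 (giving 201825).
Indices 82 through 225: 144 terms.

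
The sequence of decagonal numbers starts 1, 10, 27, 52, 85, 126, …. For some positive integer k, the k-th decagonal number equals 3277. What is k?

Set n(4n−3) = 3277, giving 4n² − 3n − 3277 = 0.
So n = (3 + 229) / 8 = 232/8 = 29.

29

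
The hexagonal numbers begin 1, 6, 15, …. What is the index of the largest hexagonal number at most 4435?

47

Solve n(2n−1) ≤ 4435 for integer n.
n = 47 gives 4371 ≤ 4435, while n = 48 gives 4560 > 4435; so the answer is index 47.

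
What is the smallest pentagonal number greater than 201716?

Solve n(3n−1)/2 > 201716 for integer n.
The largest n with value ≤ 201716 is 366 (since 200751 ≤ 201716 < 201850), so the first above is n = 367, value 201850.

201850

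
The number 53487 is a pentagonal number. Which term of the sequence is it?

189

Set n(3n−1)/2 = 53487, giving 3n² − n − 106974 = 0.
The discriminant is 1 + 24·53487 = 1283689, and √1283689 = 1133.
So n = (1 + 1133) / 6 = 1134/6 = 189.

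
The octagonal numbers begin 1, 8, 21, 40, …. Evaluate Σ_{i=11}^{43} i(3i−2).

79365

Σ i(3i−2) = 3Σi² − 2Σi over i = 11..43.
Σi = 946 − 55 = 891 and Σi² = 27434 − 385 = 27049.
3·27049 − 2·891 = 79365.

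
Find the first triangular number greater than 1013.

Solve n(n+1)/2 > 1013 for integer n.
The largest n with value ≤ 1013 is 44 (since 990 ≤ 1013 < 1035), so the first above is n = 45, value 1035.

1035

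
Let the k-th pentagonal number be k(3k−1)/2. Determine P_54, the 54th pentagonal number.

4347

The 54th pentagonal number is n(3n−1)/2 with n = 54.
54·(3·54 − 1)/2 = 54·161/2 = 4347.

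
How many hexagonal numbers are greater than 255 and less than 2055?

The n-th hexagonal number is n(2n−1).
Smallest index with value > 255: n = 12 (giving 276).
Largest index with value < 2055: n = 32 (giving 2016).
Indices 12 through 32: 21 terms.

21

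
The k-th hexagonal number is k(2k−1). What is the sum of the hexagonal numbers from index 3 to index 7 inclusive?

245

Σ i(2i−1) = 2Σi² − Σi over i = 3..7.
Σi = 28 − 3 = 25 and Σi² = 140 − 5 = 135.
2·135 − 1·25 = 245.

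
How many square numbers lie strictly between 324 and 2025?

26

The n-th square number is n².
Smallest index with value > 324: n = 19 (giving 361).
Largest index with value < 2025: n = 44 (giving 1936).
Indices 19 through 44: 26 terms.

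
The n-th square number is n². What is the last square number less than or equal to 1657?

Solve n² ≤ 1657 for integer n.
n = 40 gives 1600 ≤ 1657, while n = 41 gives 1681 > 1657; so the answer is 1600.

1600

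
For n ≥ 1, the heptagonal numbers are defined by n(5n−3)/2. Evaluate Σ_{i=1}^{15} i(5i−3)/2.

Σ i(5i−3)/2 = (5Σi² − 3Σi) / 2 over i = 1..15.
Σi = 120 and Σi² = 1240.
(5·1240 − 3·120) / 2 = 5840/2 = 2920.

2920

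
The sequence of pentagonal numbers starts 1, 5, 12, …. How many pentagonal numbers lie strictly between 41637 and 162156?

162

The n-th pentagonal number is n(3n−1)/2.
Smallest index with value > 41637: n = 167 (giving 41750).
Largest index with value < 162156: n = 328 (giving 161212).
Indices 167 through 328: 162 terms.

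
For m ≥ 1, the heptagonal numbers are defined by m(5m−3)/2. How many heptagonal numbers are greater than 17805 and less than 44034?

The n-th heptagonal number is n(5n−3)/2.
Smallest index with value > 17805: n = 85 (giving 17935).
Largest index with value < 44034: n = 133 (giving 44023).
Indices 85 through 133: 49 terms.

49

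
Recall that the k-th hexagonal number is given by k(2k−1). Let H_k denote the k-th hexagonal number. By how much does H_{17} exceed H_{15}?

126

17·(2·17 − 1) = 561 and 15·(2·15 − 1) = 435.
Difference: 561 − 435 = 126.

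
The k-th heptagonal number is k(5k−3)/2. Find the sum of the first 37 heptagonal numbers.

42883

Σ i(5i−3)/2 = (5Σi² − 3Σi) / 2 over i = 1..37.
Σi = 703 and Σi² = 17575.
(5·17575 − 3·703) / 2 = 85766/2 = 42883.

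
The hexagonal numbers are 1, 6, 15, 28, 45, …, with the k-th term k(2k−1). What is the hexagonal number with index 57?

The 57th hexagonal number is n(2n−1) with n = 57.
57·(2·57 − 1) = 57·113 = 6441.

6441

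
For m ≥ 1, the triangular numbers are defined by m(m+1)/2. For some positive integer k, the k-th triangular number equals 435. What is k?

Set n(n+1)/2 = 435, giving n² + n − 870 = 0.
The discriminant is 1 + 8·435 = 3481, and √3481 = 59.
So n = (-1 + 59) / 2 = 58/2 = 29.

29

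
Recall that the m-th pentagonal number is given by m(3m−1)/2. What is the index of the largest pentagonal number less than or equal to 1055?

Solve n(3n−1)/2 ≤ 1055 for integer n.
n = 26 gives 1001 ≤ 1055, while n = 27 gives 1080 > 1055; so the answer is index 26.

26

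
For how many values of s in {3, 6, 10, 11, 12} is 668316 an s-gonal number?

s = 3: P(3, 1155) = 667590 and P(3, 1156) = 668746; 668316 is not s-gonal.
s = 6: P(6, 578) = 667590 and P(6, 579) = 669903; 668316 is not s-gonal.
s = 10: P(10, 409) = 667897 and P(10, 410) = 671170; 668316 is not s-gonal.
s = 11: P(11, 385) = 665665 and P(11, 386) = 669131; 668316 is not s-gonal.
s = 12: P(12, 366) = 668316. ✓
Hits: s ∈ {12} → 1.

1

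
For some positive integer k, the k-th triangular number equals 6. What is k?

Set n(n+1)/2 = 6, giving n² + n − 12 = 0.
So n = (-1 + 7) / 2 = 6/2 = 3.

3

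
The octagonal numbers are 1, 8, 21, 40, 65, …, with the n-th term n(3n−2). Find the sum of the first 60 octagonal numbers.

217770

Σ i(3i−2) = 3Σi² − 2Σi over i = 1..60.
Σi = 1830 and Σi² = 73810.
3·73810 − 2·1830 = 217770.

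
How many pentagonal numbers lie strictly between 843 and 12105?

66

The n-th pentagonal number is n(3n−1)/2.
Smallest index with value > 843: n = 24 (giving 852).
Largest index with value < 12105: n = 89 (giving 11837).
Indices 24 through 89: 66 terms.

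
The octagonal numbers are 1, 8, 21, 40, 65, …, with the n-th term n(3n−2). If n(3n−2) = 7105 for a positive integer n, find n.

49

Set n(3n−2) = 7105, giving 3n² − 2n − 7105 = 0.
The discriminant is 4 + 12·7105 = 85264, and √85264 = 292.
So n = (2 + 292) / 6 = 294/6 = 49.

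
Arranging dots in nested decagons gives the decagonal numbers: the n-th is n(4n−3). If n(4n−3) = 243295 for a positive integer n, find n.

247

Set n(4n−3) = 243295, giving 4n² − 3n − 243295 = 0.
The discriminant is 9 + 16·243295 = 3892729, and √3892729 = 1973.
So n = (3 + 1973) / 8 = 1976/8 = 247.
Check: 247·(4·247 − 3) = 243295. ✓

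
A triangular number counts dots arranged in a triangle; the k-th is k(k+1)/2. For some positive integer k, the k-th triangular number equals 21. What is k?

6

Set n(n+1)/2 = 21, giving n² + n − 42 = 0.
The discriminant is 1 + 8·21 = 169, and √169 = 13.
So n = (-1 + 13) / 2 = 12/2 = 6.
Check: 6·7/2 = 21. ✓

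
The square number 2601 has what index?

We need n² = 2601, so n = √2601 = 51.
Check: 51² = 2601. ✓

51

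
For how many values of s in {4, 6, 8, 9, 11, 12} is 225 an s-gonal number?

2

s = 4: P(4, 15) = 225. ✓
s = 6: P(6, 10) = 190 and P(6, 11) = 231; 225 is not s-gonal.
s = 8: P(8, 9) = 225. ✓
s = 9: P(9, 8) = 204 and P(9, 9) = 261; 225 is not s-gonal.
s = 11: P(11, 7) = 196 and P(11, 8) = 260; 225 is not s-gonal.
s = 12: P(12, 7) = 217 and P(12, 8) = 288; 225 is not s-gonal.
Hits: s ∈ {4, 8} → 2.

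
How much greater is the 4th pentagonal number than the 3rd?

Consecutive pentagonal numbers differ by 3n − 2: here 3·4 − 2 = 10.

10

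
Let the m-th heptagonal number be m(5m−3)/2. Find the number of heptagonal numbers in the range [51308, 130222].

85

The n-th heptagonal number is n(5n−3)/2.
Smallest index with value ≥ 51308: n = 144 (giving 51624).
Largest index with value ≤ 130222: n = 228 (giving 129618).
Indices 144 through 228: 85 terms.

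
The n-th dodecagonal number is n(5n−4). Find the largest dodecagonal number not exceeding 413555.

Solve n(5n−4) ≤ 413555 for integer n.
n = 287 gives 410697 ≤ 413555, while n = 288 gives 413568 > 413555; so the answer is 410697.

410697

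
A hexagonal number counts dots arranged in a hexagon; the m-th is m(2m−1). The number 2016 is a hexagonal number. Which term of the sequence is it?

32

Set n(2n−1) = 2016, giving 2n² − n − 2016 = 0.
The discriminant is 1 + 8·2016 = 16129, and √16129 = 127.
So n = (1 + 127) / 4 = 128/4 = 32.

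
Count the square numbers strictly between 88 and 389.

The n-th square number is n².
Smallest index with value > 88: n = 10 (giving 100).
Largest index with value < 389: n = 19 (giving 361).
Indices 10 through 19: 10 terms.

10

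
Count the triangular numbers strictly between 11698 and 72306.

The n-th triangular number is n(n+1)/2.
Smallest index with value > 11698: n = 153 (giving 11781).
Largest index with value < 72306: n = 379 (giving 72010).
Indices 153 through 379: 227 terms.

227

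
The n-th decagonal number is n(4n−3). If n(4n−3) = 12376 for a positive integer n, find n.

56

Set n(4n−3) = 12376, giving 4n² − 3n − 12376 = 0.
So n = (3 + 445) / 8 = 448/8 = 56.
Check: 56·(4·56 − 3) = 12376. ✓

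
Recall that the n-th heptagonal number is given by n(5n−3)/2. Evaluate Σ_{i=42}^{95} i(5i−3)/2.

Σ i(5i−3)/2 = (5Σi² − 3Σi) / 2 over i = 42..95.
Σi = 4560 − 861 = 3699 and Σi² = 290320 − 23821 = 266499.
(5·266499 − 3·3699) / 2 = 1321398/2 = 660699.

660699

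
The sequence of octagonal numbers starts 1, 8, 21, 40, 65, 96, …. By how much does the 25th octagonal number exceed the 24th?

Consecutive octagonal numbers differ by 6n − 5: here 6·25 − 5 = 145.

145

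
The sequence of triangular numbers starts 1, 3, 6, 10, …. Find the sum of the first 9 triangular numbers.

165

Σ i(i+1)/2 = (Σi² + Σi) / 2 over i = 1..9.
Σi = 45 and Σi² = 285.
(1·285 + 1·45) / 2 = 330/2 = 165.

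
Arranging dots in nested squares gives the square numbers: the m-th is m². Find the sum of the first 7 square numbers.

140

Σ_{i=1}^{7} i² = 7·8·15/6 = 140.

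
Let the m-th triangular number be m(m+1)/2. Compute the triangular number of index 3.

6

The 3rd triangular number is n(n+1)/2 with n = 3.
3·4/2 = 12/2 = 6.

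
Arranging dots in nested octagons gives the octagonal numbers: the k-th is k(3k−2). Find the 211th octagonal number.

The 211th octagonal number is n(3n−2) with n = 211.
211·(3·211 − 2) = 211·631 = 133141.

133141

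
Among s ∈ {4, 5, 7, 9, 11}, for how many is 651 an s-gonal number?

s = 4: P(4, 25) = 625 and P(4, 26) = 676; 651 is not s-gonal.
s = 5: P(5, 21) = 651. ✓
s = 7: P(7, 16) = 616 and P(7, 17) = 697; 651 is not s-gonal.
s = 9: P(9, 14) = 651. ✓
s = 11: P(11, 12) = 606 and P(11, 13) = 715; 651 is not s-gonal.
Hits: s ∈ {5, 9} → 2.

2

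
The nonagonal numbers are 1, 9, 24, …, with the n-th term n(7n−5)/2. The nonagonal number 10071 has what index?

54

Set n(7n−5)/2 = 10071, giving 7n² − 5n − 20142 = 0.
So n = (5 + 751) / 14 = 756/14 = 54.
Check: 54·(7·54 − 5)/2 = 10071. ✓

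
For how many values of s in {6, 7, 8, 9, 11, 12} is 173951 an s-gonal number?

1

s = 6: P(6, 295) = 173755 and P(6, 296) = 174936; 173951 is not s-gonal.
s = 7: P(7, 264) = 173844 and P(7, 265) = 175165; 173951 is not s-gonal.
s = 8: P(8, 241) = 173761 and P(8, 242) = 175208; 173951 is not s-gonal.
s = 9: P(9, 223) = 173494 and P(9, 224) = 175056; 173951 is not s-gonal.
s = 11: P(11, 197) = 173951. ✓
s = 12: P(12, 186) = 172236 and P(12, 187) = 174097; 173951 is not s-gonal.
Hits: s ∈ {11} → 1.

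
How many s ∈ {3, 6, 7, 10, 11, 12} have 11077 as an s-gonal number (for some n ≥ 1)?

1

s = 3: P(3, 148) = 11026 and P(3, 149) = 11175; 11077 is not s-gonal.
s = 6: P(6, 74) = 10878 and P(6, 75) = 11175; 11077 is not s-gonal.
s = 7: P(7, 66) = 10791 and P(7, 67) = 11122; 11077 is not s-gonal.
s = 10: P(10, 53) = 11077. ✓
s = 11: P(11, 50) = 11075 and P(11, 51) = 11526; 11077 is not s-gonal.
s = 12: P(12, 47) = 10857 and P(12, 48) = 11328; 11077 is not s-gonal.
Hits: s ∈ {10} → 1.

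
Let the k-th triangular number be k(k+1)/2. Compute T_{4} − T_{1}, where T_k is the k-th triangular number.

4·5/2 = 10 and 1·2/2 = 1.
Difference: 10 − 1 = 9.

9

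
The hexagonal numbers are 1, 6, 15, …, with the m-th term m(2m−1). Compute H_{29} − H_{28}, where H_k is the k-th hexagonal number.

Consecutive hexagonal numbers differ by 4n − 3: here 4·29 − 3 = 113.

113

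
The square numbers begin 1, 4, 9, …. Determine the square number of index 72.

5184

72² = 5184.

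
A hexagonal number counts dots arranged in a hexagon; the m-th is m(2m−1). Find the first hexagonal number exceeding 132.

153

Solve n(2n−1) > 132 for integer n.
The largest n with value ≤ 132 is 8 (since 120 ≤ 132 < 153), so the first above is n = 9, value 153.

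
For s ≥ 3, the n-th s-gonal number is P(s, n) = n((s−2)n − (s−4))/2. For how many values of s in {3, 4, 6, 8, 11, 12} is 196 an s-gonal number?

2

s = 3: P(3, 19) = 190 and P(3, 20) = 210; 196 is not s-gonal.
s = 4: P(4, 14) = 196. ✓
s = 6: P(6, 10) = 190 and P(6, 11) = 231; 196 is not s-gonal.
s = 8: P(8, 8) = 176 and P(8, 9) = 225; 196 is not s-gonal.
s = 11: P(11, 7) = 196. ✓
s = 12: P(12, 6) = 156 and P(12, 7) = 217; 196 is not s-gonal.
Hits: s ∈ {4, 11} → 2.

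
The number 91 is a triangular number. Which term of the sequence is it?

Set n(n+1)/2 = 91, giving n² + n − 182 = 0.
The discriminant is 1 + 8·91 = 729, and √729 = 27.
So n = (-1 + 27) / 2 = 26/2 = 13.

13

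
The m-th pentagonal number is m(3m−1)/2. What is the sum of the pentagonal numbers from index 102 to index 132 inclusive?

Σ i(3i−1)/2 = (3Σi² − Σi) / 2 over i = 102..132.
Σi = 8778 − 5151 = 3627 and Σi² = 775390 − 348551 = 426839.
(3·426839 − 1·3627) / 2 = 1276890/2 = 638445.

638445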